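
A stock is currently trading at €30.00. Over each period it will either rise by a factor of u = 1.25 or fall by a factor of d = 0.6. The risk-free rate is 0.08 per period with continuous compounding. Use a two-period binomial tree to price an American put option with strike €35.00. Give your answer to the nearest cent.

€6.06

Risk-neutral probability p = (e^0.08 − 0.6)/(1.25 − 0.6) = 0.4833/0.6500 = 0.7435
Terminal stock prices: S_uu = 46.88, S_ud = 22.5, S_dd = 10.8
Terminal payoffs (K − S): max(-11.88, 0) = 0, max(12.5, 0) = 12.5, max(24.2, 0) = 24.2
Node u (S = 37.5): continuation = e^(−0.08)·[0.7435·0.0000 + 0.2565·12.5000] = 2.9595; exercise value = 0.0000 ≤ continuation, so V_u = 2.9595
Node d (S = 18): continuation = e^(−0.08)·[0.7435·12.5000 + 0.2565·24.2000] = 14.3091; exercise value = 17.0000 > continuation, so V_d = 17.0000 (exercise)
Node 0 (S = 30): continuation = e^(−0.08)·[0.7435·2.9595 + 0.2565·17.0000] = 6.0562; exercise value = 5.0000 ≤ continuation, so V_0 = 6.0562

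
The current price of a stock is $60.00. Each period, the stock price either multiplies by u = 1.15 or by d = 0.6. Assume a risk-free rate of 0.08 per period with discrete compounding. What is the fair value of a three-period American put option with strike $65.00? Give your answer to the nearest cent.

$7.00

Risk-neutral probability p = (1 + 0.08 − 0.6)/(1.15 − 0.6) = 0.4800/0.5500 = 0.8727
Terminal stock prices: S_uuu = 91.25, S_uud = 47.61, S_udd = 24.84, S_ddd = 12.96
Terminal payoffs (K − S): max(-26.25, 0) = 0, max(17.39, 0) = 17.39, max(40.16, 0) = 40.16, max(52.04, 0) = 52.04
Node uu (S = 79.35): continuation = 1/1.08·[0.8727·0.0000 + 0.1273·17.3900] = 2.0493; exercise value = 0.0000 ≤ continuation, so V_uu = 2.0493
Node ud (S = 41.4): continuation = 1/1.08·[0.8727·17.3900 + 0.1273·40.1600] = 18.7852; exercise value = 23.6000 > continuation, so V_ud = 23.6000 (exercise)
Node dd (S = 21.6): continuation = 1/1.08·[0.8727·40.1600 + 0.1273·52.0400] = 38.5852; exercise value = 43.4000 > continuation, so V_dd = 43.4000 (exercise)
Node u (S = 69): continuation = 1/1.08·[0.8727·2.0493 + 0.1273·23.6000] = 4.4372; exercise value = 0.0000 ≤ continuation, so V_u = 4.4372
Node d (S = 36): continuation = 1/1.08·[0.8727·23.6000 + 0.1273·43.4000] = 24.1852; exercise value = 29.0000 > continuation, so V_d = 29.0000 (exercise)
Node 0 (S = 60): continuation = 1/1.08·[0.8727·4.4372 + 0.1273·29.0000] = 7.0031; exercise value = 5.0000 ≤ continuation, so V_0 = 7.0031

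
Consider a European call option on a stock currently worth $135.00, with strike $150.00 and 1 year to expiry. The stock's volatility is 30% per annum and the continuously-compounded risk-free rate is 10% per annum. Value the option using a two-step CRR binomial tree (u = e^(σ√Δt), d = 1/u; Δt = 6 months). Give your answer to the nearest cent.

$16.40

CRR parameters: u = e^(σ√Δt) = e^(0.3·√0.5) = 1.2363, d = 1/u = 0.8089
Per-period rate: rΔt = 0.1·0.5 = 0.05, so R = e^0.05 = 1.0513
Risk-neutral probability p = (e^0.05 − 0.8089)/(1.2363 − 0.8089) = 0.2424/0.4275 = 0.5671
Terminal stock prices: S_uu = 206.3, S_ud = 135, S_dd = 88.32
Terminal payoffs (S − K): max(56.34, 0) = 56.34, max(-15, 0) = 0, max(-61.68, 0) = 0
Node u (S = 166.9): V_u = e^(−0.05)·[0.5671·56.3428 + 0.4329·0.0000] = 30.3942
Node d (S = 109.2): V_d = e^(−0.05)·[0.5671·0.0000 + 0.4329·0.0000] = 0.0000
Node 0 (S = 135): V_0 = e^(−0.05)·[0.5671·30.3942 + 0.4329·0.0000] = 16.3962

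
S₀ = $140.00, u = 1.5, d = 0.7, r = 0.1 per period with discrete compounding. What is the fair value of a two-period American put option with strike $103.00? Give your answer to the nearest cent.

$7.11

Risk-neutral probability p = (1 + 0.1 − 0.7)/(1.5 − 0.7) = 0.4000/0.8000 = 0.5000
Terminal stock prices: S_uu = 315, S_ud = 147, S_dd = 68.6
Terminal payoffs (K − S): max(-212, 0) = 0, max(-44, 0) = 0, max(34.4, 0) = 34.4
Node u (S = 210): continuation = 1/1.1·[0.5000·0.0000 + 0.5000·0.0000] = 0.0000; exercise value = 0.0000 ≤ continuation, so V_u = 0.0000
Node d (S = 98): continuation = 1/1.1·[0.5000·0.0000 + 0.5000·34.4000] = 15.6364; exercise value = 5.0000 ≤ continuation, so V_d = 15.6364
Node 0 (S = 140): continuation = 1/1.1·[0.5000·0.0000 + 0.5000·15.6364] = 7.1074; exercise value = 0.0000 ≤ continuation, so V_0 = 7.1074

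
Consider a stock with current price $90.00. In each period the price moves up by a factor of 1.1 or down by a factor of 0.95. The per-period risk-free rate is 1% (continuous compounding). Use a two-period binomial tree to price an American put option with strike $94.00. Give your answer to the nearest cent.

Risk-neutral probability p = (e^0.01 − 0.95)/(1.1 − 0.95) = 0.0601/0.1500 = 0.4003
Terminal stock prices: S_uu = 108.9, S_ud = 94.05, S_dd = 81.22
Terminal payoffs (K − S): max(-14.9, 0) = 0, max(-0.05, 0) = 0, max(12.78, 0) = 12.78
Node u (S = 99): continuation = e^(−0.01)·[0.4003·0.0000 + 0.5997·0.0000] = 0.0000; exercise value = 0.0000 ≤ continuation, so V_u = 0.0000
Node d (S = 85.5): continuation = e^(−0.01)·[0.4003·0.0000 + 0.5997·12.7750] = 7.5845; exercise value = 8.5000 > continuation, so V_d = 8.5000 (exercise)
Node 0 (S = 90): continuation = e^(−0.01)·[0.4003·0.0000 + 0.5997·8.5000] = 5.0464; exercise value = 4.0000 ≤ continuation, so V_0 = 5.0464

$5.05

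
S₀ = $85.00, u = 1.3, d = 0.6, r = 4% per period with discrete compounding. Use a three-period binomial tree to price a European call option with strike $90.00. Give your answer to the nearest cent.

$21.36

Risk-neutral probability p = (1 + 0.04 − 0.6)/(1.3 − 0.6) = 0.4400/0.7000 = 0.6286
Terminal stock prices: S_uuu = 186.7, S_uud = 86.19, S_udd = 39.78, S_ddd = 18.36
Terminal payoffs (S − K): max(96.75, 0) = 96.75, max(-3.81, 0) = 0, max(-50.22, 0) = 0, max(-71.64, 0) = 0
Node uu (S = 143.7): V_uu = 1/1.04·[0.6286·96.7450 + 0.3714·0.0000] = 58.4723
Node ud (S = 66.3): V_ud = 1/1.04·[0.6286·0.0000 + 0.3714·0.0000] = 0.0000
Node dd (S = 30.6): V_dd = 1/1.04·[0.6286·0.0000 + 0.3714·0.0000] = 0.0000
Node u (S = 110.5): V_u = 1/1.04·[0.6286·58.4723 + 0.3714·0.0000] = 35.3404
Node d (S = 51): V_d = 1/1.04·[0.6286·0.0000 + 0.3714·0.0000] = 0.0000
Node 0 (S = 85): V_0 = 1/1.04·[0.6286·35.3404 + 0.3714·0.0000] = 21.3596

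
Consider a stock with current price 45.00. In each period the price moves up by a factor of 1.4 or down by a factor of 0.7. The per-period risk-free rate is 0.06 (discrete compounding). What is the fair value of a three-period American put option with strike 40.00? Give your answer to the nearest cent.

5.63

Risk-neutral probability p = (1 + 0.06 − 0.7)/(1.4 − 0.7) = 0.3600/0.7000 = 0.5143
Terminal stock prices: S_uuu = 123.5, S_uud = 61.74, S_udd = 30.87, S_ddd = 15.43
Terminal payoffs (K − S): max(-83.48, 0) = 0, max(-21.74, 0) = 0, max(9.13, 0) = 9.13, max(24.57, 0) = 24.57
Node uu (S = 88.2): continuation = 1/1.06·[0.5143·0.0000 + 0.4857·0.0000] = 0.0000; exercise value = 0.0000 ≤ continuation, so V_uu = 0.0000
Node ud (S = 44.1): continuation = 1/1.06·[0.5143·0.0000 + 0.4857·9.1300] = 4.1836; exercise value = 0.0000 ≤ continuation, so V_ud = 4.1836
Node dd (S = 22.05): continuation = 1/1.06·[0.5143·9.1300 + 0.4857·24.5650] = 15.6858; exercise value = 17.9500 > continuation, so V_dd = 17.9500 (exercise)
Node u (S = 63): continuation = 1/1.06·[0.5143·0.0000 + 0.4857·4.1836] = 1.9170; exercise value = 0.0000 ≤ continuation, so V_u = 1.9170
Node d (S = 31.5): continuation = 1/1.06·[0.5143·4.1836 + 0.4857·17.9500] = 10.2548; exercise value = 8.5000 ≤ continuation, so V_d = 10.2548
Node 0 (S = 45): continuation = 1/1.06·[0.5143·1.9170 + 0.4857·10.2548] = 5.6291; exercise value = 0.0000 ≤ continuation, so V_0 = 5.6291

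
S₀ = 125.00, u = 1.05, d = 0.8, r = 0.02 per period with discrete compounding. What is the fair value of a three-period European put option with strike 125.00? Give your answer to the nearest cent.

Risk-neutral probability p = (1 + 0.02 − 0.8)/(1.05 − 0.8) = 0.2200/0.2500 = 0.8800
Terminal stock prices: S_uuu = 144.7, S_uud = 110.2, S_udd = 84, S_ddd = 64
Terminal payoffs (K − S): max(-19.7, 0) = 0, max(14.75, 0) = 14.75, max(41, 0) = 41, max(61, 0) = 61
Node uu (S = 137.8): V_uu = 1/1.02·[0.8800·0.0000 + 0.1200·14.7500] = 1.7353
Node ud (S = 105): V_ud = 1/1.02·[0.8800·14.7500 + 0.1200·41.0000] = 17.5490
Node dd (S = 80): V_dd = 1/1.02·[0.8800·41.0000 + 0.1200·61.0000] = 42.5490
Node u (S = 131.2): V_u = 1/1.02·[0.8800·1.7353 + 0.1200·17.5490] = 3.5617
Node d (S = 100): V_d = 1/1.02·[0.8800·17.5490 + 0.1200·42.5490] = 20.1461
Node 0 (S = 125): V_0 = 1/1.02·[0.8800·3.5617 + 0.1200·20.1461] = 5.4430

5.44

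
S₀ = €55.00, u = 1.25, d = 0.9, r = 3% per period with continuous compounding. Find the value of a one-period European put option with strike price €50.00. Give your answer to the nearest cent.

Risk-neutral probability p = (e^0.03 − 0.9)/(1.25 − 0.9) = 0.1305/0.3500 = 0.3727
Terminal stock prices: S_u = 68.75, S_d = 49.5
Terminal payoffs (K − S): max(-18.75, 0) = 0, max(0.5, 0) = 0.5
Node 0 (S = 55): V_0 = e^(−0.03)·[0.3727·0.0000 + 0.6273·0.5000] = 0.3044

€0.30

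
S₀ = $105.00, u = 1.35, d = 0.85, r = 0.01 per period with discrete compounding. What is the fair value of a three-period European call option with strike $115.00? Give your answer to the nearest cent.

Risk-neutral probability p = (1 + 0.01 − 0.85)/(1.35 − 0.85) = 0.1600/0.5000 = 0.3200
Terminal stock prices: S_uuu = 258.3, S_uud = 162.7, S_udd = 102.4, S_ddd = 64.48
Terminal payoffs (S − K): max(143.3, 0) = 143.3, max(47.66, 0) = 47.66, max(-12.59, 0) = 0, max(-50.52, 0) = 0
Node uu (S = 191.4): V_uu = 1/1.01·[0.3200·143.3394 + 0.6800·47.6581] = 77.5011
Node ud (S = 120.5): V_ud = 1/1.01·[0.3200·47.6581 + 0.6800·0.0000] = 15.0996
Node dd (S = 75.86): V_dd = 1/1.01·[0.3200·0.0000 + 0.6800·0.0000] = 0.0000
Node u (S = 141.8): V_u = 1/1.01·[0.3200·77.5011 + 0.6800·15.0996] = 34.7209
Node d (S = 89.25): V_d = 1/1.01·[0.3200·15.0996 + 0.6800·0.0000] = 4.7840
Node 0 (S = 105): V_0 = 1/1.01·[0.3200·34.7209 + 0.6800·4.7840] = 14.2216

$14.22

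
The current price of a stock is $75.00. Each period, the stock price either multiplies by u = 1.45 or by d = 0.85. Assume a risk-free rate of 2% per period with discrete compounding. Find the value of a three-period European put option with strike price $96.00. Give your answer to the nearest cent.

Risk-neutral probability p = (1 + 0.02 − 0.85)/(1.45 − 0.85) = 0.1700/0.6000 = 0.2833
Terminal stock prices: S_uuu = 228.6, S_uud = 134, S_udd = 78.57, S_ddd = 46.06
Terminal payoffs (K − S): max(-132.6, 0) = 0, max(-38.03, 0) = 0, max(17.43, 0) = 17.43, max(49.94, 0) = 49.94
Node uu (S = 157.7): V_uu = 1/1.02·[0.2833·0.0000 + 0.7167·0.0000] = 0.0000
Node ud (S = 92.44): V_ud = 1/1.02·[0.2833·0.0000 + 0.7167·17.4281] = 12.2453
Node dd (S = 54.19): V_dd = 1/1.02·[0.2833·17.4281 + 0.7167·49.9406] = 39.9301
Node u (S = 108.8): V_u = 1/1.02·[0.2833·0.0000 + 0.7167·12.2453] = 8.6037
Node d (S = 63.75): V_d = 1/1.02·[0.2833·12.2453 + 0.7167·39.9301] = 31.4570
Node 0 (S = 75): V_0 = 1/1.02·[0.2833·8.6037 + 0.7167·31.4570] = 24.4920

$24.49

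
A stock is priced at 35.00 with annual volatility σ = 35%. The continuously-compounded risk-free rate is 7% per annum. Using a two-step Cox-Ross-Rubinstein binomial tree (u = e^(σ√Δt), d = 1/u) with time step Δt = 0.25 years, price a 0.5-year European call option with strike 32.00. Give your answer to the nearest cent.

CRR parameters: u = e^(σ√Δt) = e^(0.35·√0.25) = 1.1912, d = 1/u = 0.8395
Per-period rate: rΔt = 0.07·0.25 = 0.0175, so R = e^0.0175 = 1.0177
Risk-neutral probability p = (e^0.0175 − 0.8395)/(1.1912 − 0.8395) = 0.1782/0.3518 = 0.5065
Terminal stock prices: S_uu = 49.67, S_ud = 35, S_dd = 24.66
Terminal payoffs (S − K): max(17.67, 0) = 17.67, max(3, 0) = 3, max(-7.336, 0) = 0
Node u (S = 41.69): V_u = e^(−0.0175)·[0.5065·17.6674 + 0.4935·3.0000] = 10.2487
Node d (S = 29.38): V_d = e^(−0.0175)·[0.5065·3.0000 + 0.4935·0.0000] = 1.4933
Node 0 (S = 35): V_0 = e^(−0.0175)·[0.5065·10.2487 + 0.4935·1.4933] = 5.8255

5.83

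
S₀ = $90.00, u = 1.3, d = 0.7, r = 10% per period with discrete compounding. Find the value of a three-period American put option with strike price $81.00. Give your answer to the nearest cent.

$6.77

Risk-neutral probability p = (1 + 0.1 − 0.7)/(1.3 − 0.7) = 0.4000/0.6000 = 0.6667
Terminal stock prices: S_uuu = 197.7, S_uud = 106.5, S_udd = 57.33, S_ddd = 30.87
Terminal payoffs (K − S): max(-116.7, 0) = 0, max(-25.47, 0) = 0, max(23.67, 0) = 23.67, max(50.13, 0) = 50.13
Node uu (S = 152.1): continuation = 1/1.1·[0.6667·0.0000 + 0.3333·0.0000] = 0.0000; exercise value = 0.0000 ≤ continuation, so V_uu = 0.0000
Node ud (S = 81.9): continuation = 1/1.1·[0.6667·0.0000 + 0.3333·23.6700] = 7.1727; exercise value = 0.0000 ≤ continuation, so V_ud = 7.1727
Node dd (S = 44.1): continuation = 1/1.1·[0.6667·23.6700 + 0.3333·50.1300] = 29.5364; exercise value = 36.9000 > continuation, so V_dd = 36.9000 (exercise)
Node u (S = 117): continuation = 1/1.1·[0.6667·0.0000 + 0.3333·7.1727] = 2.1736; exercise value = 0.0000 ≤ continuation, so V_u = 2.1736
Node d (S = 63): continuation = 1/1.1·[0.6667·7.1727 + 0.3333·36.9000] = 15.5289; exercise value = 18.0000 > continuation, so V_d = 18.0000 (exercise)
Node 0 (S = 90): continuation = 1/1.1·[0.6667·2.1736 + 0.3333·18.0000] = 6.7719; exercise value = 0.0000 ≤ continuation, so V_0 = 6.7719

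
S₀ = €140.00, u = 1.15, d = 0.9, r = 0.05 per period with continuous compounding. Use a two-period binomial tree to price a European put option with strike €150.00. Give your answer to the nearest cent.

€7.37

Risk-neutral probability p = (e^0.05 − 0.9)/(1.15 − 0.9) = 0.1513/0.2500 = 0.6051
Terminal stock prices: S_uu = 185.1, S_ud = 144.9, S_dd = 113.4
Terminal payoffs (K − S): max(-35.15, 0) = 0, max(5.1, 0) = 5.1, max(36.6, 0) = 36.6
Node u (S = 161): V_u = e^(−0.05)·[0.6051·0.0000 + 0.3949·5.1000] = 1.9158
Node d (S = 126): V_d = e^(−0.05)·[0.6051·5.1000 + 0.3949·36.6000] = 16.6844
Node 0 (S = 140): V_0 = e^(−0.05)·[0.6051·1.9158 + 0.3949·16.6844] = 7.3703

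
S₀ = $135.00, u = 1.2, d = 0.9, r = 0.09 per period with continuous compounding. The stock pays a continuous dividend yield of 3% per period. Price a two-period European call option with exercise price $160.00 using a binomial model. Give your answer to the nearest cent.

$8.36

Per-period risk-free factor R = e^0.09 = 1.0942; dividend-adjusted growth = e^(0.09−0.03) = 1.0618.
Risk-neutral probability p = (1.0618 − 0.9)/(1.2 − 0.9) = 0.1618/0.3000 = 0.5395
Terminal stock prices: S_uu = 194.4, S_ud = 145.8, S_dd = 109.4
Terminal payoffs (S − K): max(34.4, 0) = 34.4, max(-14.2, 0) = 0, max(-50.65, 0) = 0
Node u (S = 162): V_u = e^(−0.09)·[0.5395·34.4000 + 0.4605·0.0000] = 16.9601
Node d (S = 121.5): V_d = e^(−0.09)·[0.5395·0.0000 + 0.4605·0.0000] = 0.0000
Node 0 (S = 135): V_0 = e^(−0.09)·[0.5395·16.9601 + 0.4605·0.0000] = 8.3617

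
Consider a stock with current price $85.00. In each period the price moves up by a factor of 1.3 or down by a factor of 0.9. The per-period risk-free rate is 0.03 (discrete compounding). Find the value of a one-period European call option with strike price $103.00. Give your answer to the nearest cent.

Risk-neutral probability p = (1 + 0.03 − 0.9)/(1.3 − 0.9) = 0.1300/0.4000 = 0.3250
Terminal stock prices: S_u = 110.5, S_d = 76.5
Terminal payoffs (S − K): max(7.5, 0) = 7.5, max(-26.5, 0) = 0
Node 0 (S = 85): V_0 = 1/1.03·[0.3250·7.5000 + 0.6750·0.0000] = 2.3665

$2.37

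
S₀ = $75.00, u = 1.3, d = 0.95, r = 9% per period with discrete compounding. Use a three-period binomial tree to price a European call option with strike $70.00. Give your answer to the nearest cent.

Risk-neutral probability p = (1 + 0.09 − 0.95)/(1.3 − 0.95) = 0.1400/0.3500 = 0.4000
Terminal stock prices: S_uuu = 164.8, S_uud = 120.4, S_udd = 87.99, S_ddd = 64.3
Terminal payoffs (S − K): max(94.78, 0) = 94.78, max(50.41, 0) = 50.41, max(17.99, 0) = 17.99, max(-5.697, 0) = 0
Node uu (S = 126.8): V_uu = 1/1.09·[0.4000·94.7750 + 0.6000·50.4125] = 62.5298
Node ud (S = 92.62): V_ud = 1/1.09·[0.4000·50.4125 + 0.6000·17.9937] = 28.4048
Node dd (S = 67.69): V_dd = 1/1.09·[0.4000·17.9937 + 0.6000·0.0000] = 6.6032
Node u (S = 97.5): V_u = 1/1.09·[0.4000·62.5298 + 0.6000·28.4048] = 38.5824
Node d (S = 71.25): V_d = 1/1.09·[0.4000·28.4048 + 0.6000·6.6032] = 14.0586
Node 0 (S = 75): V_0 = 1/1.09·[0.4000·38.5824 + 0.6000·14.0586] = 21.8973

$21.90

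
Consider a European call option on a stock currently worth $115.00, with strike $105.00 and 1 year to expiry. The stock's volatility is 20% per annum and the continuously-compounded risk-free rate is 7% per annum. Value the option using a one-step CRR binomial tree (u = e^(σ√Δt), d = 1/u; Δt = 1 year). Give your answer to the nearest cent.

$20.84

CRR parameters: u = e^(σ√Δt) = e^(0.2·√1) = 1.2214, d = 1/u = 0.8187
Per-period rate: rΔt = 0.07·1 = 0.07, so R = e^0.07 = 1.0725
Risk-neutral probability p = (e^0.07 − 0.8187)/(1.2214 − 0.8187) = 0.2538/0.4027 = 0.6302
Terminal stock prices: S_u = 140.5, S_d = 94.15
Terminal payoffs (S − K): max(35.46, 0) = 35.46, max(-10.85, 0) = 0
Node 0 (S = 115): V_0 = e^(−0.07)·[0.6302·35.4613 + 0.3698·0.0000] = 20.8380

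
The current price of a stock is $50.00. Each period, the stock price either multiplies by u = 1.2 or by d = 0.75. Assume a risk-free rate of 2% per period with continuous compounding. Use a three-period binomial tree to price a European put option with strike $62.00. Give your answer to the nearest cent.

$13.36

Risk-neutral probability p = (e^0.02 − 0.75)/(1.2 − 0.75) = 0.2702/0.4500 = 0.6004
Terminal stock prices: S_uuu = 86.4, S_uud = 54, S_udd = 33.75, S_ddd = 21.09
Terminal payoffs (K − S): max(-24.4, 0) = 0, max(8, 0) = 8, max(28.25, 0) = 28.25, max(40.91, 0) = 40.91
Node uu (S = 72): V_uu = e^(−0.02)·[0.6004·0.0000 + 0.3996·8.0000] = 3.1331
Node ud (S = 45): V_ud = e^(−0.02)·[0.6004·8.0000 + 0.3996·28.2500] = 15.7723
Node dd (S = 28.12): V_dd = e^(−0.02)·[0.6004·28.2500 + 0.3996·40.9062] = 32.6473
Node u (S = 60): V_u = e^(−0.02)·[0.6004·3.1331 + 0.3996·15.7723] = 8.0211
Node d (S = 37.5): V_d = e^(−0.02)·[0.6004·15.7723 + 0.3996·32.6473] = 22.0689
Node 0 (S = 50): V_0 = e^(−0.02)·[0.6004·8.0211 + 0.3996·22.0689] = 13.3640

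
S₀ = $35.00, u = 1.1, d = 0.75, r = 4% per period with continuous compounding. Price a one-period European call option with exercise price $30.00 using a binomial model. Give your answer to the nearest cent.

$6.79

Risk-neutral probability p = (e^0.04 − 0.75)/(1.1 − 0.75) = 0.2908/0.3500 = 0.8309
Terminal stock prices: S_u = 38.5, S_d = 26.25
Terminal payoffs (S − K): max(8.5, 0) = 8.5, max(-3.75, 0) = 0
Node 0 (S = 35): V_0 = e^(−0.04)·[0.8309·8.5000 + 0.1691·0.0000] = 6.7856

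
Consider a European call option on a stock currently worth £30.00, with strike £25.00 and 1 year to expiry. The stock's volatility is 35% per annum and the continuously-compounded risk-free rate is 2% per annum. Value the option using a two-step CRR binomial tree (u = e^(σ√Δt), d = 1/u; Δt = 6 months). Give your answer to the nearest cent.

CRR parameters: u = e^(σ√Δt) = e^(0.35·√0.5) = 1.2808, d = 1/u = 0.7808
Per-period rate: rΔt = 0.02·0.5 = 0.01, so R = e^0.01 = 1.0101
Risk-neutral probability p = (e^0.01 − 0.7808)/(1.2808 − 0.7808) = 0.2293/0.5000 = 0.4585
Terminal stock prices: S_uu = 49.21, S_ud = 30, S_dd = 18.29
Terminal payoffs (S − K): max(24.21, 0) = 24.21, max(5, 0) = 5, max(-6.712, 0) = 0
Node u (S = 38.42): V_u = e^(−0.01)·[0.4585·24.2137 + 0.5415·5.0000] = 13.6728
Node d (S = 23.42): V_d = e^(−0.01)·[0.4585·5.0000 + 0.5415·0.0000] = 2.2699
Node 0 (S = 30): V_0 = e^(−0.01)·[0.4585·13.6728 + 0.5415·2.2699] = 7.4240

£7.42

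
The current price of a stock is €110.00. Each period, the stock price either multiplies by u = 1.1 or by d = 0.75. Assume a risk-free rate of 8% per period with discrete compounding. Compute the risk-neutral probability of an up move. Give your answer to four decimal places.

p = 0.9429

Risk-neutral probability p = (1 + 0.08 − 0.75)/(1.1 − 0.75) = 0.3300/0.3500 = 0.9429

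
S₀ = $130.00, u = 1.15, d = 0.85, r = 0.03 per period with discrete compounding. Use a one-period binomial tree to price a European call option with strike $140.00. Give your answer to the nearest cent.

Risk-neutral probability p = (1 + 0.03 − 0.85)/(1.15 − 0.85) = 0.1800/0.3000 = 0.6000
Terminal stock prices: S_u = 149.5, S_d = 110.5
Terminal payoffs (S − K): max(9.5, 0) = 9.5, max(-29.5, 0) = 0
Node 0 (S = 130): V_0 = 1/1.03·[0.6000·9.5000 + 0.4000·0.0000] = 5.5340

$5.53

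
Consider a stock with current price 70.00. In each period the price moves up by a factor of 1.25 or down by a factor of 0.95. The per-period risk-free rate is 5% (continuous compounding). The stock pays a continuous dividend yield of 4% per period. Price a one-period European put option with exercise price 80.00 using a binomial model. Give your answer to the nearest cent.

Per-period risk-free factor R = e^0.05 = 1.0513; dividend-adjusted growth = e^(0.05−0.04) = 1.0101.
Risk-neutral probability p = (1.0101 − 0.95)/(1.25 − 0.95) = 0.0601/0.3000 = 0.2002
Terminal stock prices: S_u = 87.5, S_d = 66.5
Terminal payoffs (K − S): max(-7.5, 0) = 0, max(13.5, 0) = 13.5
Node 0 (S = 70): V_0 = e^(−0.05)·[0.2002·0.0000 + 0.7998·13.5000] = 10.2711

10.27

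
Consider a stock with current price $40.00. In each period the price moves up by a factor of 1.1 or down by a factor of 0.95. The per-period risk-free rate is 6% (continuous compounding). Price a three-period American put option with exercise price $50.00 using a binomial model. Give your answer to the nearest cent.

Risk-neutral probability p = (e^0.06 − 0.95)/(1.1 − 0.95) = 0.1118/0.1500 = 0.7456
Terminal stock prices: S_uuu = 53.24, S_uud = 45.98, S_udd = 39.71, S_ddd = 34.29
Terminal payoffs (K − S): max(-3.24, 0) = 0, max(4.02, 0) = 4.02, max(10.29, 0) = 10.29, max(15.71, 0) = 15.71
Node uu (S = 48.4): continuation = e^(−0.06)·[0.7456·0.0000 + 0.2544·4.0200] = 0.9632; exercise value = 1.6000 > continuation, so V_uu = 1.6000 (exercise)
Node ud (S = 41.8): continuation = e^(−0.06)·[0.7456·4.0200 + 0.2544·10.2900] = 5.2882; exercise value = 8.2000 > continuation, so V_ud = 8.2000 (exercise)
Node dd (S = 36.1): continuation = e^(−0.06)·[0.7456·10.2900 + 0.2544·15.7050] = 10.9882; exercise value = 13.9000 > continuation, so V_dd = 13.9000 (exercise)
Node u (S = 44): continuation = e^(−0.06)·[0.7456·1.6000 + 0.2544·8.2000] = 3.0882; exercise value = 6.0000 > continuation, so V_u = 6.0000 (exercise)
Node d (S = 38): continuation = e^(−0.06)·[0.7456·8.2000 + 0.2544·13.9000] = 9.0882; exercise value = 12.0000 > continuation, so V_d = 12.0000 (exercise)
Node 0 (S = 40): continuation = e^(−0.06)·[0.7456·6.0000 + 0.2544·12.0000] = 7.0882; exercise value = 10.0000 > continuation, so V_0 = 10.0000 (exercise)

$10.00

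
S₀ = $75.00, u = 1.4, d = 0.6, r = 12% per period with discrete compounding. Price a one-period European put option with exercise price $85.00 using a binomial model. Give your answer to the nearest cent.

Risk-neutral probability p = (1 + 0.12 − 0.6)/(1.4 − 0.6) = 0.5200/0.8000 = 0.6500
Terminal stock prices: S_u = 105, S_d = 45
Terminal payoffs (K − S): max(-20, 0) = 0, max(40, 0) = 40
Node 0 (S = 75): V_0 = 1/1.12·[0.6500·0.0000 + 0.3500·40.0000] = 12.5000

$12.50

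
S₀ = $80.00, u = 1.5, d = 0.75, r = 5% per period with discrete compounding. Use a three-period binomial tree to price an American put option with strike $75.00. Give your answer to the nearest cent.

Risk-neutral probability p = (1 + 0.05 − 0.75)/(1.5 − 0.75) = 0.3000/0.7500 = 0.4000
Terminal stock prices: S_uuu = 270, S_uud = 135, S_udd = 67.5, S_ddd = 33.75
Terminal payoffs (K − S): max(-195, 0) = 0, max(-60, 0) = 0, max(7.5, 0) = 7.5, max(41.25, 0) = 41.25
Node uu (S = 180): continuation = 1/1.05·[0.4000·0.0000 + 0.6000·0.0000] = 0.0000; exercise value = 0.0000 ≤ continuation, so V_uu = 0.0000
Node ud (S = 90): continuation = 1/1.05·[0.4000·0.0000 + 0.6000·7.5000] = 4.2857; exercise value = 0.0000 ≤ continuation, so V_ud = 4.2857
Node dd (S = 45): continuation = 1/1.05·[0.4000·7.5000 + 0.6000·41.2500] = 26.4286; exercise value = 30.0000 > continuation, so V_dd = 30.0000 (exercise)
Node u (S = 120): continuation = 1/1.05·[0.4000·0.0000 + 0.6000·4.2857] = 2.4490; exercise value = 0.0000 ≤ continuation, so V_u = 2.4490
Node d (S = 60): continuation = 1/1.05·[0.4000·4.2857 + 0.6000·30.0000] = 18.7755; exercise value = 15.0000 ≤ continuation, so V_d = 18.7755
Node 0 (S = 80): continuation = 1/1.05·[0.4000·2.4490 + 0.6000·18.7755] = 11.6618; exercise value = 0.0000 ≤ continuation, so V_0 = 11.6618

$11.66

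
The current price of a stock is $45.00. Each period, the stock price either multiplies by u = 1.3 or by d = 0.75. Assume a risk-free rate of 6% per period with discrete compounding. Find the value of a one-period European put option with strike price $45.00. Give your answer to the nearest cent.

Risk-neutral probability p = (1 + 0.06 − 0.75)/(1.3 − 0.75) = 0.3100/0.5500 = 0.5636
Terminal stock prices: S_u = 58.5, S_d = 33.75
Terminal payoffs (K − S): max(-13.5, 0) = 0, max(11.25, 0) = 11.25
Node 0 (S = 45): V_0 = 1/1.06·[0.5636·0.0000 + 0.4364·11.2500] = 4.6312

$4.63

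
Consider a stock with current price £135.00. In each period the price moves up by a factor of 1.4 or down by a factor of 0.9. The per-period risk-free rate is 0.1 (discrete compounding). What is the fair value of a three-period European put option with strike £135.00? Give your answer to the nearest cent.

£5.94

Risk-neutral probability p = (1 + 0.1 − 0.9)/(1.4 − 0.9) = 0.2000/0.5000 = 0.4000
Terminal stock prices: S_uuu = 370.4, S_uud = 238.1, S_udd = 153.1, S_ddd = 98.42
Terminal payoffs (K − S): max(-235.4, 0) = 0, max(-103.1, 0) = 0, max(-18.09, 0) = 0, max(36.58, 0) = 36.58
Node uu (S = 264.6): V_uu = 1/1.1·[0.4000·0.0000 + 0.6000·0.0000] = 0.0000
Node ud (S = 170.1): V_ud = 1/1.1·[0.4000·0.0000 + 0.6000·0.0000] = 0.0000
Node dd (S = 109.4): V_dd = 1/1.1·[0.4000·0.0000 + 0.6000·36.5850] = 19.9555
Node u (S = 189): V_u = 1/1.1·[0.4000·0.0000 + 0.6000·0.0000] = 0.0000
Node d (S = 121.5): V_d = 1/1.1·[0.4000·0.0000 + 0.6000·19.9555] = 10.8848
Node 0 (S = 135): V_0 = 1/1.1·[0.4000·0.0000 + 0.6000·10.8848] = 5.9372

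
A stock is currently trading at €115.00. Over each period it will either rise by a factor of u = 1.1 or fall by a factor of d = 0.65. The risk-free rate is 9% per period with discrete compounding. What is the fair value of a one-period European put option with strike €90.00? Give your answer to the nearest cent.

Risk-neutral probability p = (1 + 0.09 − 0.65)/(1.1 − 0.65) = 0.4400/0.4500 = 0.9778
Terminal stock prices: S_u = 126.5, S_d = 74.75
Terminal payoffs (K − S): max(-36.5, 0) = 0, max(15.25, 0) = 15.25
Node 0 (S = 115): V_0 = 1/1.09·[0.9778·0.0000 + 0.0222·15.2500] = 0.3109

€0.31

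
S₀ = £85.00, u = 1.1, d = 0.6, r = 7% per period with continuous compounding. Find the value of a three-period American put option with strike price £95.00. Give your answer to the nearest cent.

£10.00

Risk-neutral probability p = (e^0.07 − 0.6)/(1.1 − 0.6) = 0.4725/0.5000 = 0.9450
Terminal stock prices: S_uuu = 113.1, S_uud = 61.71, S_udd = 33.66, S_ddd = 18.36
Terminal payoffs (K − S): max(-18.14, 0) = 0, max(33.29, 0) = 33.29, max(61.34, 0) = 61.34, max(76.64, 0) = 76.64
Node uu (S = 102.9): continuation = e^(−0.07)·[0.9450·0.0000 + 0.0550·33.2900] = 1.7067; exercise value = 0.0000 ≤ continuation, so V_uu = 1.7067
Node ud (S = 56.1): continuation = e^(−0.07)·[0.9450·33.2900 + 0.0550·61.3400] = 32.4774; exercise value = 38.9000 > continuation, so V_ud = 38.9000 (exercise)
Node dd (S = 30.6): continuation = e^(−0.07)·[0.9450·61.3400 + 0.0550·76.6400] = 57.9774; exercise value = 64.4000 > continuation, so V_dd = 64.4000 (exercise)
Node u (S = 93.5): continuation = e^(−0.07)·[0.9450·1.7067 + 0.0550·38.9000] = 3.4980; exercise value = 1.5000 ≤ continuation, so V_u = 3.4980
Node d (S = 51): continuation = e^(−0.07)·[0.9450·38.9000 + 0.0550·64.4000] = 37.5774; exercise value = 44.0000 > continuation, so V_d = 44.0000 (exercise)
Node 0 (S = 85): continuation = e^(−0.07)·[0.9450·3.4980 + 0.0550·44.0000] = 5.3379; exercise value = 10.0000 > continuation, so V_0 = 10.0000 (exercise)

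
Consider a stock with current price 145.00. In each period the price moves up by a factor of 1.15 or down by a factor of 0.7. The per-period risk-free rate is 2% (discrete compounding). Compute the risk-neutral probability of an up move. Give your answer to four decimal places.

p = 0.7111

Risk-neutral probability p = (1 + 0.02 − 0.7)/(1.15 − 0.7) = 0.3200/0.4500 = 0.7111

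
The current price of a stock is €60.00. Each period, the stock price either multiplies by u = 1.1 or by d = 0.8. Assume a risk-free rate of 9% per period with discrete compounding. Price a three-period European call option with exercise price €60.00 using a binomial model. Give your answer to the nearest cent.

Risk-neutral probability p = (1 + 0.09 − 0.8)/(1.1 − 0.8) = 0.2900/0.3000 = 0.9667
Terminal stock prices: S_uuu = 79.86, S_uud = 58.08, S_udd = 42.24, S_ddd = 30.72
Terminal payoffs (S − K): max(19.86, 0) = 19.86, max(-1.92, 0) = 0, max(-17.76, 0) = 0, max(-29.28, 0) = 0
Node uu (S = 72.6): V_uu = 1/1.09·[0.9667·19.8600 + 0.0333·0.0000] = 17.6128
Node ud (S = 52.8): V_ud = 1/1.09·[0.9667·0.0000 + 0.0333·0.0000] = 0.0000
Node dd (S = 38.4): V_dd = 1/1.09·[0.9667·0.0000 + 0.0333·0.0000] = 0.0000
Node u (S = 66): V_u = 1/1.09·[0.9667·17.6128 + 0.0333·0.0000] = 15.6200
Node d (S = 48): V_d = 1/1.09·[0.9667·0.0000 + 0.0333·0.0000] = 0.0000
Node 0 (S = 60): V_0 = 1/1.09·[0.9667·15.6200 + 0.0333·0.0000] = 13.8526

€13.85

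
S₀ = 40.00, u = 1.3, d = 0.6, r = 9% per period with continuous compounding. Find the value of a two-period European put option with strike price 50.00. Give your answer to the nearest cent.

Risk-neutral probability p = (e^0.09 − 0.6)/(1.3 − 0.6) = 0.4942/0.7000 = 0.7060
Terminal stock prices: S_uu = 67.6, S_ud = 31.2, S_dd = 14.4
Terminal payoffs (K − S): max(-17.6, 0) = 0, max(18.8, 0) = 18.8, max(35.6, 0) = 35.6
Node u (S = 52): V_u = e^(−0.09)·[0.7060·0.0000 + 0.2940·18.8000] = 5.0521
Node d (S = 24): V_d = e^(−0.09)·[0.7060·18.8000 + 0.2940·35.6000] = 21.6966
Node 0 (S = 40): V_0 = e^(−0.09)·[0.7060·5.0521 + 0.2940·21.6966] = 9.0901

9.09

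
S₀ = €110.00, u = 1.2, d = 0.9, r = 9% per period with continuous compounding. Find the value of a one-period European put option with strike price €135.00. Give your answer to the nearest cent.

€13.38

Risk-neutral probability p = (e^0.09 − 0.9)/(1.2 − 0.9) = 0.1942/0.3000 = 0.6472
Terminal stock prices: S_u = 132, S_d = 99
Terminal payoffs (K − S): max(3, 0) = 3, max(36, 0) = 36
Node 0 (S = 110): V_0 = e^(−0.09)·[0.6472·3.0000 + 0.3528·36.0000] = 13.3807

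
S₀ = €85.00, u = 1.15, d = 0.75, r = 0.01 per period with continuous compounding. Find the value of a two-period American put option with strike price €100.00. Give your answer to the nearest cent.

Risk-neutral probability p = (e^0.01 − 0.75)/(1.15 − 0.75) = 0.2601/0.4000 = 0.6501
Terminal stock prices: S_uu = 112.4, S_ud = 73.31, S_dd = 47.81
Terminal payoffs (K − S): max(-12.41, 0) = 0, max(26.69, 0) = 26.69, max(52.19, 0) = 52.19
Node u (S = 97.75): continuation = e^(−0.01)·[0.6501·0.0000 + 0.3499·26.6875] = 9.2444; exercise value = 2.2500 ≤ continuation, so V_u = 9.2444
Node d (S = 63.75): continuation = e^(−0.01)·[0.6501·26.6875 + 0.3499·52.1875] = 35.2550; exercise value = 36.2500 > continuation, so V_d = 36.2500 (exercise)
Node 0 (S = 85): continuation = e^(−0.01)·[0.6501·9.2444 + 0.3499·36.2500] = 18.5070; exercise value = 15.0000 ≤ continuation, so V_0 = 18.5070

€18.51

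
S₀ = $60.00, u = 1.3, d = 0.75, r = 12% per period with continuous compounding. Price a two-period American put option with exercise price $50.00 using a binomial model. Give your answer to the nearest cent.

Risk-neutral probability p = (e^0.12 − 0.75)/(1.3 − 0.75) = 0.3775/0.5500 = 0.6864
Terminal stock prices: S_uu = 101.4, S_ud = 58.5, S_dd = 33.75
Terminal payoffs (K − S): max(-51.4, 0) = 0, max(-8.5, 0) = 0, max(16.25, 0) = 16.25
Node u (S = 78): continuation = e^(−0.12)·[0.6864·0.0000 + 0.3136·0.0000] = 0.0000; exercise value = 0.0000 ≤ continuation, so V_u = 0.0000
Node d (S = 45): continuation = e^(−0.12)·[0.6864·0.0000 + 0.3136·16.2500] = 4.5204; exercise value = 5.0000 > continuation, so V_d = 5.0000 (exercise)
Node 0 (S = 60): continuation = e^(−0.12)·[0.6864·0.0000 + 0.3136·5.0000] = 1.3909; exercise value = 0.0000 ≤ continuation, so V_0 = 1.3909

$1.39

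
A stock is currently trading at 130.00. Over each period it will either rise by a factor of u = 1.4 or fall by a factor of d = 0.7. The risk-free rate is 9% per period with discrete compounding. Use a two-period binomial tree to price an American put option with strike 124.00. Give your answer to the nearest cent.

13.41

Risk-neutral probability p = (1 + 0.09 − 0.7)/(1.4 − 0.7) = 0.3900/0.7000 = 0.5571
Terminal stock prices: S_uu = 254.8, S_ud = 127.4, S_dd = 63.7
Terminal payoffs (K − S): max(-130.8, 0) = 0, max(-3.4, 0) = 0, max(60.3, 0) = 60.3
Node u (S = 182): continuation = 1/1.09·[0.5571·0.0000 + 0.4429·0.0000] = 0.0000; exercise value = 0.0000 ≤ continuation, so V_u = 0.0000
Node d (S = 91): continuation = 1/1.09·[0.5571·0.0000 + 0.4429·60.3000] = 24.4993; exercise value = 33.0000 > continuation, so V_d = 33.0000 (exercise)
Node 0 (S = 130): continuation = 1/1.09·[0.5571·0.0000 + 0.4429·33.0000] = 13.4076; exercise value = 0.0000 ≤ continuation, so V_0 = 13.4076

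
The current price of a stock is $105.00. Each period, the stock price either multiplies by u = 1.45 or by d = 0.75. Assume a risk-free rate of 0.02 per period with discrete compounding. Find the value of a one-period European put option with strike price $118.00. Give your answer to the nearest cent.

Risk-neutral probability p = (1 + 0.02 − 0.75)/(1.45 − 0.75) = 0.2700/0.7000 = 0.3857
Terminal stock prices: S_u = 152.2, S_d = 78.75
Terminal payoffs (K − S): max(-34.25, 0) = 0, max(39.25, 0) = 39.25
Node 0 (S = 105): V_0 = 1/1.02·[0.3857·0.0000 + 0.6143·39.2500] = 23.6380

$23.64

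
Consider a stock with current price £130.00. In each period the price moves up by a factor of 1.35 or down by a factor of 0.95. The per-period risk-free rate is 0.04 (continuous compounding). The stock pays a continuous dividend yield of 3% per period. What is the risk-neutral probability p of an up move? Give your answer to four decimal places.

Per-period risk-free factor R = e^0.04 = 1.0408; dividend-adjusted growth = e^(0.04−0.03) = 1.0101.
Risk-neutral probability p = (1.0101 − 0.95)/(1.35 − 0.95) = 0.0601/0.4000 = 0.1501

p = 0.1501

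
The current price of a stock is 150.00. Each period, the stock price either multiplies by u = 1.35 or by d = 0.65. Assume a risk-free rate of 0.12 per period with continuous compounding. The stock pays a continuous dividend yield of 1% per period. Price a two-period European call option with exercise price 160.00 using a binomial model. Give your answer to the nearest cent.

39.57

Per-period risk-free factor R = e^0.12 = 1.1275; dividend-adjusted growth = e^(0.12−0.01) = 1.1163.
Risk-neutral probability p = (1.1163 − 0.65)/(1.35 − 0.65) = 0.4663/0.7000 = 0.6661
Terminal stock prices: S_uu = 273.4, S_ud = 131.6, S_dd = 63.38
Terminal payoffs (S − K): max(113.4, 0) = 113.4, max(-28.38, 0) = 0, max(-96.62, 0) = 0
Node u (S = 202.5): V_u = e^(−0.12)·[0.6661·113.3750 + 0.3339·0.0000] = 66.9806
Node d (S = 97.5): V_d = e^(−0.12)·[0.6661·0.0000 + 0.3339·0.0000] = 0.0000
Node 0 (S = 150): V_0 = e^(−0.12)·[0.6661·66.9806 + 0.3339·0.0000] = 39.5713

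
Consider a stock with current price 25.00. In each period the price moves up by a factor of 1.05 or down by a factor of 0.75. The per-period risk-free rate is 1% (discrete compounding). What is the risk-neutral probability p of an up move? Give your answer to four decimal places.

Risk-neutral probability p = (1 + 0.01 − 0.75)/(1.05 − 0.75) = 0.2600/0.3000 = 0.8667

p = 0.8667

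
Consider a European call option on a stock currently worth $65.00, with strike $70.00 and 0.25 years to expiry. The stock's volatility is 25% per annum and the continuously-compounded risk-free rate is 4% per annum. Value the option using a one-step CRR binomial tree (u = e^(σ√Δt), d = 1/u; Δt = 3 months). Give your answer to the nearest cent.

$1.84

CRR parameters: u = e^(σ√Δt) = e^(0.25·√0.25) = 1.1331, d = 1/u = 0.8825
Per-period rate: rΔt = 0.04·0.25 = 0.01, so R = e^0.01 = 1.0101
Risk-neutral probability p = (e^0.01 − 0.8825)/(1.1331 − 0.8825) = 0.1276/0.2507 = 0.5089
Terminal stock prices: S_u = 73.65, S_d = 57.36
Terminal payoffs (S − K): max(3.655, 0) = 3.655, max(-12.64, 0) = 0
Node 0 (S = 65): V_0 = e^(−0.01)·[0.5089·3.6546 + 0.4911·0.0000] = 1.8413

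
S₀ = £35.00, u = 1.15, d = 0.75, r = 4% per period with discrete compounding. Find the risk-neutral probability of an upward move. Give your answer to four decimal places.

Risk-neutral probability p = (1 + 0.04 − 0.75)/(1.15 − 0.75) = 0.2900/0.4000 = 0.7250

p = 0.7250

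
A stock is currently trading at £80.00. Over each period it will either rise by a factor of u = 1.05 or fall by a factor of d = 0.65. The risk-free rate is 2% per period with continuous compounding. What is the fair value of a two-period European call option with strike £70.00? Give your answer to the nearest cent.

Risk-neutral probability p = (e^0.02 − 0.65)/(1.05 − 0.65) = 0.3702/0.4000 = 0.9255
Terminal stock prices: S_uu = 88.2, S_ud = 54.6, S_dd = 33.8
Terminal payoffs (S − K): max(18.2, 0) = 18.2, max(-15.4, 0) = 0, max(-36.2, 0) = 0
Node u (S = 84): V_u = e^(−0.02)·[0.9255·18.2000 + 0.0745·0.0000] = 16.5106
Node d (S = 52): V_d = e^(−0.02)·[0.9255·0.0000 + 0.0745·0.0000] = 0.0000
Node 0 (S = 80): V_0 = e^(−0.02)·[0.9255·16.5106 + 0.0745·0.0000] = 14.9781

£14.98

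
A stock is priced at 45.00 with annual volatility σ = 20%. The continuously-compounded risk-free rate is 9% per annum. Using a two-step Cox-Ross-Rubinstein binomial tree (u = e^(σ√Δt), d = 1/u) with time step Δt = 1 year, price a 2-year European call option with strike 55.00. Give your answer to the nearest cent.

CRR parameters: u = e^(σ√Δt) = e^(0.2·√1) = 1.2214, d = 1/u = 0.8187
Per-period rate: rΔt = 0.09·1 = 0.09, so R = e^0.09 = 1.0942
Risk-neutral probability p = (e^0.09 − 0.8187)/(1.2214 − 0.8187) = 0.2754/0.4027 = 0.6840
Terminal stock prices: S_uu = 67.13, S_ud = 45, S_dd = 30.16
Terminal payoffs (S − K): max(12.13, 0) = 12.13, max(-10, 0) = 0, max(-24.84, 0) = 0
Node u (S = 54.96): V_u = e^(−0.09)·[0.6840·12.1321 + 0.3160·0.0000] = 7.5846
Node d (S = 36.84): V_d = e^(−0.09)·[0.6840·0.0000 + 0.3160·0.0000] = 0.0000
Node 0 (S = 45): V_0 = e^(−0.09)·[0.6840·7.5846 + 0.3160·0.0000] = 4.7416

4.74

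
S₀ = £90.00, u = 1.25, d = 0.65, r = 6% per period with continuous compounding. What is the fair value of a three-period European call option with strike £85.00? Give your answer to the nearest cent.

£26.89

Risk-neutral probability p = (e^0.06 − 0.65)/(1.25 − 0.65) = 0.4118/0.6000 = 0.6864
Terminal stock prices: S_uuu = 175.8, S_uud = 91.41, S_udd = 47.53, S_ddd = 24.72
Terminal payoffs (S − K): max(90.78, 0) = 90.78, max(6.406, 0) = 6.406, max(-37.47, 0) = 0, max(-60.28, 0) = 0
Node uu (S = 140.6): V_uu = e^(−0.06)·[0.6864·90.7812 + 0.3136·6.4062] = 60.5750
Node ud (S = 73.12): V_ud = e^(−0.06)·[0.6864·6.4062 + 0.3136·0.0000] = 4.1411
Node dd (S = 38.03): V_dd = e^(−0.06)·[0.6864·0.0000 + 0.3136·0.0000] = 0.0000
Node u (S = 112.5): V_u = e^(−0.06)·[0.6864·60.5750 + 0.3136·4.1411] = 40.3801
Node d (S = 58.5): V_d = e^(−0.06)·[0.6864·4.1411 + 0.3136·0.0000] = 2.6769
Node 0 (S = 90): V_0 = e^(−0.06)·[0.6864·40.3801 + 0.3136·2.6769] = 26.8932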